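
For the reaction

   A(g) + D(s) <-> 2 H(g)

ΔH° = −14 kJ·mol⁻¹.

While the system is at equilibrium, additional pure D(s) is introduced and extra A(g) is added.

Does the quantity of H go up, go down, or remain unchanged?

D is a pure solid; its activity is 1 regardless of amount, so Q is unaffected — no shift from this change.
Adding A (g), a reactant, drives the reaction to the right.
The net shift is to the right. H is a product, so its amount increases.

increases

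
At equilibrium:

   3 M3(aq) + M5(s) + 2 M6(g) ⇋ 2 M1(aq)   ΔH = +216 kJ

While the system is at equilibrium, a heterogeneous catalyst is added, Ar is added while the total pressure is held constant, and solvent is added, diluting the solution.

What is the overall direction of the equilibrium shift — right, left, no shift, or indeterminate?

A catalyst speeds both forward and reverse rates equally; it changes neither Q nor K — no shift from this change.
Adding inert gas at constant total pressure expands the volume and lowers every reacting partial pressure. With Δn_gas = 0 − 2 = -2, Q moves away from K toward the side with fewer gas moles, so the system shifts toward the side with more gas moles — to the left.
Dilution lowers every aqueous concentration by the same factor. Δn_aq = 2 − 3 = -1, so the system shifts toward the side with more dissolved moles — to the left.
Only the nonzero effect(s) matter; the net shift is to the left.

left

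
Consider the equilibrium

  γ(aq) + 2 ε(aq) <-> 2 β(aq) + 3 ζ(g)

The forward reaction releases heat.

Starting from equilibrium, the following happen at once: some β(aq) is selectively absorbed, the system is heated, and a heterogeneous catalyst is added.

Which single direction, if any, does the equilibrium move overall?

cannot be determined

Removing β (aq), a product, drives the reaction to the right.
The forward reaction is exothermic. Raising T favours the endothermic direction — shift to the left.
A catalyst speeds both forward and reverse rates equally; it changes neither Q nor K — no shift from this change.
The individual effects push in opposite directions; without quantitative information the net direction cannot be determined.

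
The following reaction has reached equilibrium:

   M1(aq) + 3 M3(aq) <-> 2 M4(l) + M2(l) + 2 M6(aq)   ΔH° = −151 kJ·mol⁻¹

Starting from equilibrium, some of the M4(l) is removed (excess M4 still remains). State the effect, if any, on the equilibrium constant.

The equilibrium constant depends only on temperature. This perturbation changes neither the position of equilibrium nor K.

unchanged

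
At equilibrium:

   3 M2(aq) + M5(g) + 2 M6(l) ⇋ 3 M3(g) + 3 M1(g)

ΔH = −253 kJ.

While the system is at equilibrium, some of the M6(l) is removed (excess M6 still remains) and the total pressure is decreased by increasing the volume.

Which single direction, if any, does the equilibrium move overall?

M6 is a pure liquid; its activity is 1 regardless of amount, so Q is unaffected — no shift from this change.
Gas moles: reactants 1, products 6 (Δn_gas = +5). Expansion shifts the system toward the side with more moles of gas — to the right.
Only the nonzero effect(s) matter; the net shift is to the right.

right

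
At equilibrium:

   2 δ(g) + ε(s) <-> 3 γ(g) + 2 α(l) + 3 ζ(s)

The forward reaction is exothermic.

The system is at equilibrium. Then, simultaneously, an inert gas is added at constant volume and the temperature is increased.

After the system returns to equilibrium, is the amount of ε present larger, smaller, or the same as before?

increases

At constant volume, adding an inert gas leaves every reacting species' partial pressure unchanged, so Q is unchanged — no shift from this change.
The forward reaction is exothermic. Raising T favours the endothermic direction — shift to the left.
The net shift is to the left. ε is a reactant, so its amount increases.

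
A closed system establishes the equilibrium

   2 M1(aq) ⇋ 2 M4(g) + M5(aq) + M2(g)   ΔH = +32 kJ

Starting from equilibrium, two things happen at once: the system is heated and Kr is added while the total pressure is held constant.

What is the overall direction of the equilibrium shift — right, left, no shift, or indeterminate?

right

The forward reaction is endothermic. Raising T favours the endothermic direction — shift to the right.
Adding inert gas at constant total pressure expands the volume and lowers every reacting partial pressure. With Δn_gas = 3 − 0 = +3, Q moves away from K toward the side with fewer gas moles, so the system shifts toward the side with more gas moles — to the right.
All effects act in the same direction — net shift to the right.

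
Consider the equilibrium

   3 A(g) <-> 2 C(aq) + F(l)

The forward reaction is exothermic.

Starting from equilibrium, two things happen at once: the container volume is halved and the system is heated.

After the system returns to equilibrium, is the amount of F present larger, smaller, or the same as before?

cannot be determined

Gas moles: reactants 3, products 0 (Δn_gas = -3). Compression shifts the system toward the side with fewer moles of gas — to the right.
The forward reaction is exothermic. Raising T favours the endothermic direction — shift to the left.
The two effects oppose each other, so the net shift — and hence the change in F — cannot be determined from the given information.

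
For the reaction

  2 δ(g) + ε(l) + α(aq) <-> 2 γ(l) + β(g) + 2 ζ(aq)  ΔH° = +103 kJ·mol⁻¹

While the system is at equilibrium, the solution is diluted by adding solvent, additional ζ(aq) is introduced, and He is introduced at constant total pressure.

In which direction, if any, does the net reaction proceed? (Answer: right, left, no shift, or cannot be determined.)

Dilution lowers every aqueous concentration by the same factor. Δn_aq = 2 − 1 = +1, so the system shifts toward the side with more dissolved moles — to the right.
Adding ζ (aq), a product, drives the reaction to the left.
Adding inert gas at constant total pressure expands the volume and lowers every reacting partial pressure. With Δn_gas = 1 − 2 = -1, Q moves away from K toward the side with fewer gas moles, so the system shifts toward the side with more gas moles — to the left.
The individual effects push in opposite directions; without quantitative information the net direction cannot be determined.

cannot be determined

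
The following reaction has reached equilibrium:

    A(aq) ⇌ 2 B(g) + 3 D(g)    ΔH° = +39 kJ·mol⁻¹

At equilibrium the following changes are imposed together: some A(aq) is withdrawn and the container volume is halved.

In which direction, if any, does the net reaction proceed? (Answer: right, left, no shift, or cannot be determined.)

Removing A (aq), a reactant, drives the reaction to the left.
Gas moles: reactants 0, products 5 (Δn_gas = +5). Compression shifts the system toward the side with fewer moles of gas — to the left.
All effects act in the same direction — net shift to the left.

left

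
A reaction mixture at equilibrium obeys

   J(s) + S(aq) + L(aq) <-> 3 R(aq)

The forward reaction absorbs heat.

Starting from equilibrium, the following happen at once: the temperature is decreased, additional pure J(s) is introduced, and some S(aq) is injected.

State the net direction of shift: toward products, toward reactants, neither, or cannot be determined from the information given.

The forward reaction is endothermic. Lowering T favours the exothermic direction — shift to the left.
J is a pure solid; its activity is 1 regardless of amount, so Q is unaffected — no shift from this change.
Adding S (aq), a reactant, drives the reaction to the right.
The individual effects push in opposite directions; without quantitative information the net direction cannot be determined.

cannot be determined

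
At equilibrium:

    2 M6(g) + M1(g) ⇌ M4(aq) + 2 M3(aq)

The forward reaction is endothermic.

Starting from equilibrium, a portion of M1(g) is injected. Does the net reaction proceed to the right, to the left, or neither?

right

Adding M1 (g), a reactant, drives the reaction to the right.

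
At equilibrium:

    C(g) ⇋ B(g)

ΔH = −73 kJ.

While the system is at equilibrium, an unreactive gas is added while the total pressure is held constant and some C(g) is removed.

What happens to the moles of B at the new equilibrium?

decreases

Adding inert gas at constant total pressure expands the volume, scaling every reacting partial pressure by the same factor. Δn_gas = 1 − 1 = 0, so Q is unchanged — no shift.
Removing C (g), a reactant, drives the reaction to the left.
The net shift is to the left. B is a product, so its amount decreases.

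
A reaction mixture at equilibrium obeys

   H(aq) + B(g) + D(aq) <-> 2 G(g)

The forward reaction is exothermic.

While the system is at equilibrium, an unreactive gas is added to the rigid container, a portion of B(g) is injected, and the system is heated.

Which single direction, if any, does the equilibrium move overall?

cannot be determined

At constant volume, adding an inert gas leaves every reacting species' partial pressure unchanged, so Q is unchanged — no shift from this change.
Adding B (g), a reactant, drives the reaction to the right.
The forward reaction is exothermic. Raising T favours the endothermic direction — shift to the left.
The individual effects push in opposite directions; without quantitative information the net direction cannot be determined.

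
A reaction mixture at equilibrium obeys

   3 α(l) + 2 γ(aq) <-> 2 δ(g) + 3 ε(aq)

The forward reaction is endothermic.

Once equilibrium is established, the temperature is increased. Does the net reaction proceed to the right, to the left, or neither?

right

The forward reaction is endothermic. Raising T favours the endothermic direction — shift to the right.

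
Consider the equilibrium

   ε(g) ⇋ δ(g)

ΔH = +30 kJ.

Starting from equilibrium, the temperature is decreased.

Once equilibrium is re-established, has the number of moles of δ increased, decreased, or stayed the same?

decreases

The forward reaction is endothermic. Lowering T favours the exothermic direction — shift to the left.
The net shift is to the left. δ is a product, so its amount decreases.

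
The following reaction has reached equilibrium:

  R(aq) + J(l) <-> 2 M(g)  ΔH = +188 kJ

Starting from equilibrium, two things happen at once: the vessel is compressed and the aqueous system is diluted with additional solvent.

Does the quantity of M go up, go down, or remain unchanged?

decreases

Gas moles: reactants 0, products 2 (Δn_gas = +2). Compression shifts the system toward the side with fewer moles of gas — to the left.
Dilution lowers every aqueous concentration by the same factor. Δn_aq = 0 − 1 = -1, so the system shifts toward the side with more dissolved moles — to the left.
The net shift is to the left. M is a product, so its amount decreases.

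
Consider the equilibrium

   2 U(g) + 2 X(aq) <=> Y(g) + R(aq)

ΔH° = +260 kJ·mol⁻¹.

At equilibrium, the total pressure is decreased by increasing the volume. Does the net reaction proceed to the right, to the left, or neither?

left

Gas moles: reactants 2, products 1 (Δn_gas = -1). Expansion shifts the system toward the side with more moles of gas — to the left.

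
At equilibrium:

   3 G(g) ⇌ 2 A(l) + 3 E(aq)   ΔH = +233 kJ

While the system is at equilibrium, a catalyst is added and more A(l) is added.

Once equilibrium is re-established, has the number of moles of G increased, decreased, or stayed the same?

A catalyst speeds both forward and reverse rates equally; it changes neither Q nor K — no shift from this change.
A is a pure liquid; its activity is 1 regardless of amount, so Q is unaffected — no shift from this change.
No net shift occurs, so the amount of G is unchanged.

unchanged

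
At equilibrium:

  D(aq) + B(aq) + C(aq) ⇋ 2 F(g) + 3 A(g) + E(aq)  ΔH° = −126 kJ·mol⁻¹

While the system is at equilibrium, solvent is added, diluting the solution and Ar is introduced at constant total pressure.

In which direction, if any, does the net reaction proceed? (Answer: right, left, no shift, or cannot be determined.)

Dilution lowers every aqueous concentration by the same factor. Δn_aq = 1 − 3 = -2, so the system shifts toward the side with more dissolved moles — to the left.
Adding inert gas at constant total pressure expands the volume and lowers every reacting partial pressure. With Δn_gas = 5 − 0 = +5, Q moves away from K toward the side with fewer gas moles, so the system shifts toward the side with more gas moles — to the right.
The individual effects push in opposite directions; without quantitative information the net direction cannot be determined.

cannot be determined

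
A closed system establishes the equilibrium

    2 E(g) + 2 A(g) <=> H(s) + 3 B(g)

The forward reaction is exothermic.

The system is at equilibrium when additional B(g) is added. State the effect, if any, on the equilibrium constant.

unchanged

The equilibrium constant depends only on temperature. This perturbation may move the position of equilibrium, but since T is unchanged, K itself is unchanged.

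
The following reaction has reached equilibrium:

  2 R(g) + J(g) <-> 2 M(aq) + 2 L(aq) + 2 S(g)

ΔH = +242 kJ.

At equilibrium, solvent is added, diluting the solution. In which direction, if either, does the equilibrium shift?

right

Dilution lowers every aqueous concentration by the same factor. Δn_aq = 4 − 0 = +4, so the system shifts toward the side with more dissolved moles — to the right.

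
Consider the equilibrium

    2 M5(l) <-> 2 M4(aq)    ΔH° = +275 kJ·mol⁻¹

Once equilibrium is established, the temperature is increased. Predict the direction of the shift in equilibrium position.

right

The forward reaction is endothermic. Raising T favours the endothermic direction — shift to the right.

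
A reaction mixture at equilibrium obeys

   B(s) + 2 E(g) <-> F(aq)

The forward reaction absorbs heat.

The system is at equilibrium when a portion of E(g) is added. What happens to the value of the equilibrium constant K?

The equilibrium constant depends only on temperature. This perturbation may move the position of equilibrium, but since T is unchanged, K itself is unchanged.

unchanged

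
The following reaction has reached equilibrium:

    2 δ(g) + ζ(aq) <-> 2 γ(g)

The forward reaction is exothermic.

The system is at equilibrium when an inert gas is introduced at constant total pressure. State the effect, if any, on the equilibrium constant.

The equilibrium constant depends only on temperature. This perturbation changes neither the position of equilibrium nor K.

unchanged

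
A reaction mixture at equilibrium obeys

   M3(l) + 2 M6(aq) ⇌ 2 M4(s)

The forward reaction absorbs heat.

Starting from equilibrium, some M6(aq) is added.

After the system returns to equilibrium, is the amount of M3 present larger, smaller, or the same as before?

decreases

Adding M6 (aq), a reactant, drives the reaction to the right.
The net shift is to the right. M3 is a reactant, so its amount decreases.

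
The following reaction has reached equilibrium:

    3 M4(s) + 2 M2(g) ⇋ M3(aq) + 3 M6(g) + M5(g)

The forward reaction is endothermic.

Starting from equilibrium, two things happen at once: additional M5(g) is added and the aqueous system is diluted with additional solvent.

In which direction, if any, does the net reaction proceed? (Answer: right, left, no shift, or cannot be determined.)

cannot be determined

Adding M5 (g), a product, drives the reaction to the left.
Dilution lowers every aqueous concentration by the same factor. Δn_aq = 1 − 0 = +1, so the system shifts toward the side with more dissolved moles — to the right.
The individual effects push in opposite directions; without quantitative information the net direction cannot be determined.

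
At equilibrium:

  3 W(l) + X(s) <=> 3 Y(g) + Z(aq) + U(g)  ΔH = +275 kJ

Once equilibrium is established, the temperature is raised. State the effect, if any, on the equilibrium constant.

increases

K depends on temperature via the van 't Hoff relation. The forward reaction is endothermic, so raising T increases K.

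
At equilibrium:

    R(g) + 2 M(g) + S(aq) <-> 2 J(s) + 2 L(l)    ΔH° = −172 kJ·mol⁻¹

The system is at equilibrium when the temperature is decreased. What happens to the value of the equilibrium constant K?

increases

K depends on temperature via the van 't Hoff relation. The forward reaction is exothermic, so lowering T increases K.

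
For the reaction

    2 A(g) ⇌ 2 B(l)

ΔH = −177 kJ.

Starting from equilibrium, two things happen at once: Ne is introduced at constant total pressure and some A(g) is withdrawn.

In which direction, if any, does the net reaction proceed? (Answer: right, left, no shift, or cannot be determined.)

left

Adding inert gas at constant total pressure expands the volume and lowers every reacting partial pressure. With Δn_gas = 0 − 2 = -2, Q moves away from K toward the side with fewer gas moles, so the system shifts toward the side with more gas moles — to the left.
Removing A (g), a reactant, drives the reaction to the left.
All effects act in the same direction — net shift to the left.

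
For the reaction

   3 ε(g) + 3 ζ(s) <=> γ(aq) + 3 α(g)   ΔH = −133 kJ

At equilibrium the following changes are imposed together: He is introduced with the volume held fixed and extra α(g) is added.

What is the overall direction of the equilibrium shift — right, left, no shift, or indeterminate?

At constant volume, adding an inert gas leaves every reacting species' partial pressure unchanged, so Q is unchanged — no shift from this change.
Adding α (g), a product, drives the reaction to the left.
Only the nonzero effect(s) matter; the net shift is to the left.

left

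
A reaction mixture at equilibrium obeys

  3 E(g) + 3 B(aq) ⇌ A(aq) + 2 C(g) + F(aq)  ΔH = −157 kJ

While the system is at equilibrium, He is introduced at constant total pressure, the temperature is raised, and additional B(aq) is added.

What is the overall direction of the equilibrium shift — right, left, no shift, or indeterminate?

cannot be determined

Adding inert gas at constant total pressure expands the volume and lowers every reacting partial pressure. With Δn_gas = 2 − 3 = -1, Q moves away from K toward the side with fewer gas moles, so the system shifts toward the side with more gas moles — to the left.
The forward reaction is exothermic. Raising T favours the endothermic direction — shift to the left.
Adding B (aq), a reactant, drives the reaction to the right.
The individual effects push in opposite directions; without quantitative information the net direction cannot be determined.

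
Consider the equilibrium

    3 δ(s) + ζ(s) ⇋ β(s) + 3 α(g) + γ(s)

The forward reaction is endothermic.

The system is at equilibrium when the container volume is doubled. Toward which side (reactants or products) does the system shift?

Gas moles: reactants 0, products 3 (Δn_gas = +3). Expansion shifts the system toward the side with more moles of gas — to the right.

right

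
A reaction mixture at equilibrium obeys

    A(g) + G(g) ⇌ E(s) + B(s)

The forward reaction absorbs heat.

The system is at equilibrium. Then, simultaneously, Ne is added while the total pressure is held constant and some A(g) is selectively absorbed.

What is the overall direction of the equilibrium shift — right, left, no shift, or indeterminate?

left

Adding inert gas at constant total pressure expands the volume and lowers every reacting partial pressure. With Δn_gas = 0 − 2 = -2, Q moves away from K toward the side with fewer gas moles, so the system shifts toward the side with more gas moles — to the left.
Removing A (g), a reactant, drives the reaction to the left.
All effects act in the same direction — net shift to the left.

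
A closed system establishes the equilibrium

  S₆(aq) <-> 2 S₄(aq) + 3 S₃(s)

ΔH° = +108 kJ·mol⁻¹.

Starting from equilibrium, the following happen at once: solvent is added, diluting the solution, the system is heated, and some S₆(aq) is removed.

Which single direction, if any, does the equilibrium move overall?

cannot be determined

Dilution lowers every aqueous concentration by the same factor. Δn_aq = 2 − 1 = +1, so the system shifts toward the side with more dissolved moles — to the right.
The forward reaction is endothermic. Raising T favours the endothermic direction — shift to the right.
Removing S₆ (aq), a reactant, drives the reaction to the left.
The individual effects push in opposite directions; without quantitative information the net direction cannot be determined.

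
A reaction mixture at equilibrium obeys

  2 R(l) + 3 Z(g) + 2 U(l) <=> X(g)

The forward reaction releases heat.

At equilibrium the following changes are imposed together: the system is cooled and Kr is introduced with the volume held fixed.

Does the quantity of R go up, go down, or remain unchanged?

The forward reaction is exothermic. Lowering T favours the exothermic direction — shift to the right.
At constant volume, adding an inert gas leaves every reacting species' partial pressure unchanged, so Q is unchanged — no shift from this change.
The net shift is to the right. R is a reactant, so its amount decreases.

decreases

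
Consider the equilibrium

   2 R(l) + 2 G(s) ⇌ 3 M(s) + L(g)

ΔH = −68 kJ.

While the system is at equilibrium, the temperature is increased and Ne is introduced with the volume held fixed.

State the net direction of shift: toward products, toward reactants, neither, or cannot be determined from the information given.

The forward reaction is exothermic. Raising T favours the endothermic direction — shift to the left.
At constant volume, adding an inert gas leaves every reacting species' partial pressure unchanged, so Q is unchanged — no shift from this change.
Only the nonzero effect(s) matter; the net shift is to the left.

left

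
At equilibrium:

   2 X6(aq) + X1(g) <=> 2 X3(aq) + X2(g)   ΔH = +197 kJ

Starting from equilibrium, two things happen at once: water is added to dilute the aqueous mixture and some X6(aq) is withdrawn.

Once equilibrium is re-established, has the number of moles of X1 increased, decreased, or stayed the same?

Dilution scales every aqueous concentration by the same factor. Δn_aq = 2 − 2 = 0, so Q is unchanged — no shift.
Removing X6 (aq), a reactant, drives the reaction to the left.
The net shift is to the left. X1 is a reactant, so its amount increases.

increases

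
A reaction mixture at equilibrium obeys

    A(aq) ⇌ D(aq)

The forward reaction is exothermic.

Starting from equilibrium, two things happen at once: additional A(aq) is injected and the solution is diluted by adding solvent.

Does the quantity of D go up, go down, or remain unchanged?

Adding A (aq), a reactant, drives the reaction to the right.
Dilution scales every aqueous concentration by the same factor. Δn_aq = 1 − 1 = 0, so Q is unchanged — no shift.
The net shift is to the right. D is a product, so its amount increases.

increases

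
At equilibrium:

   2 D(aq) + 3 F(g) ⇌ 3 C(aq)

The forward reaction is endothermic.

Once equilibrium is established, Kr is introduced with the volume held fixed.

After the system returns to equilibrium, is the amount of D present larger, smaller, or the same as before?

At constant volume, adding an inert gas leaves every reacting species' partial pressure unchanged, so Q is unchanged — no shift from this change.
No net shift occurs, so the amount of D is unchanged.

unchanged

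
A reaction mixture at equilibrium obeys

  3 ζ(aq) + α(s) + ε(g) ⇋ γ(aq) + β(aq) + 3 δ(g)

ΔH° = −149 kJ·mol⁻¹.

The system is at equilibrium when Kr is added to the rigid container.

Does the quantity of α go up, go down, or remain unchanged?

unchanged

At constant volume, adding an inert gas leaves every reacting species' partial pressure unchanged, so Q is unchanged — no shift from this change.
No net shift occurs, so the amount of α is unchanged.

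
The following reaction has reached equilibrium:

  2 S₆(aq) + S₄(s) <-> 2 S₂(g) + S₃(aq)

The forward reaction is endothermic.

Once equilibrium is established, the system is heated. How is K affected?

increases

K depends on temperature via the van 't Hoff relation. The forward reaction is endothermic, so raising T increases K.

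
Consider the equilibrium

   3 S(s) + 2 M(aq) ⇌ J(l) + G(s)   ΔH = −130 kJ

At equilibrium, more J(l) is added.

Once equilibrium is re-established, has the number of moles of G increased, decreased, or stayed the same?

unchanged

J is a pure liquid; its activity is 1 regardless of amount, so Q is unaffected — no shift from this change.
No net shift occurs, so the amount of G is unchanged.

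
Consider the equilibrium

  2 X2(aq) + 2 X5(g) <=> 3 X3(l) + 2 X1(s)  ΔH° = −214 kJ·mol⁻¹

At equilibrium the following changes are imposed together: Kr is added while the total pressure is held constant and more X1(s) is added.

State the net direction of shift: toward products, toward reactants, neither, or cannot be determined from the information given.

Adding inert gas at constant total pressure expands the volume and lowers every reacting partial pressure. With Δn_gas = 0 − 2 = -2, Q moves away from K toward the side with fewer gas moles, so the system shifts toward the side with more gas moles — to the left.
X1 is a pure solid; its activity is 1 regardless of amount, so Q is unaffected — no shift from this change.
Only the nonzero effect(s) matter; the net shift is to the left.

left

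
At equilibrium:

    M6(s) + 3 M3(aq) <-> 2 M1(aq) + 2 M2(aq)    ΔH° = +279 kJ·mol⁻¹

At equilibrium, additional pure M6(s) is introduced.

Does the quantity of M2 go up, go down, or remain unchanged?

unchanged

M6 is a pure solid; its activity is 1 regardless of amount, so Q is unaffected — no shift from this change.
No net shift occurs, so the amount of M2 is unchanged.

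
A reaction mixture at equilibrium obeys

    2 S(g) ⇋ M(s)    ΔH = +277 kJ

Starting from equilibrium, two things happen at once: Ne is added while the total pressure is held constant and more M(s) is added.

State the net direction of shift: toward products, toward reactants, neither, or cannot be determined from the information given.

left

Adding inert gas at constant total pressure expands the volume and lowers every reacting partial pressure. With Δn_gas = 0 − 2 = -2, Q moves away from K toward the side with fewer gas moles, so the system shifts toward the side with more gas moles — to the left.
M is a pure solid; its activity is 1 regardless of amount, so Q is unaffected — no shift from this change.
Only the nonzero effect(s) matter; the net shift is to the left.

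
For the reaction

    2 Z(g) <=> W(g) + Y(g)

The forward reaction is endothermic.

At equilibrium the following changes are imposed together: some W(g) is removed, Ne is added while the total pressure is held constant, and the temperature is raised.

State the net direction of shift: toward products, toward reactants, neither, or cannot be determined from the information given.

right

Removing W (g), a product, drives the reaction to the right.
Adding inert gas at constant total pressure expands the volume, scaling every reacting partial pressure by the same factor. Δn_gas = 2 − 2 = 0, so Q is unchanged — no shift.
The forward reaction is endothermic. Raising T favours the endothermic direction — shift to the right.
Only the nonzero effect(s) matter; the net shift is to the right.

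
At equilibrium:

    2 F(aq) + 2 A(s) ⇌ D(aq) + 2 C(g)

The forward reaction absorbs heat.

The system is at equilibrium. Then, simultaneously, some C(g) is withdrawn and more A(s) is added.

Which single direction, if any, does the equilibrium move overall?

right

Removing C (g), a product, drives the reaction to the right.
A is a pure solid; its activity is 1 regardless of amount, so Q is unaffected — no shift from this change.
Only the nonzero effect(s) matter; the net shift is to the right.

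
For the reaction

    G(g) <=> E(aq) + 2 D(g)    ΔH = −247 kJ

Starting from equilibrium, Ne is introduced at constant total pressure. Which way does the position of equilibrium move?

Adding inert gas at constant total pressure expands the volume and lowers every reacting partial pressure. With Δn_gas = 2 − 1 = +1, Q moves away from K toward the side with fewer gas moles, so the system shifts toward the side with more gas moles — to the right.

right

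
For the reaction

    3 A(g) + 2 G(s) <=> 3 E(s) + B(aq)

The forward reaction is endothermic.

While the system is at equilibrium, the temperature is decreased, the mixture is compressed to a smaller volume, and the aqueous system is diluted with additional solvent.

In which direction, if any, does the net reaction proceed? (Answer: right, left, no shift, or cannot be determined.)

The forward reaction is endothermic. Lowering T favours the exothermic direction — shift to the left.
Gas moles: reactants 3, products 0 (Δn_gas = -3). Compression shifts the system toward the side with fewer moles of gas — to the right.
Dilution lowers every aqueous concentration by the same factor. Δn_aq = 1 − 0 = +1, so the system shifts toward the side with more dissolved moles — to the right.
The individual effects push in opposite directions; without quantitative information the net direction cannot be determined.

cannot be determined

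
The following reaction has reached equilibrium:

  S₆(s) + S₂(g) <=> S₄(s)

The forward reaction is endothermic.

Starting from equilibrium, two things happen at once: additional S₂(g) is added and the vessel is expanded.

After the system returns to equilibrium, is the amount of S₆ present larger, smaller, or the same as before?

Adding S₂ (g), a reactant, drives the reaction to the right.
Gas moles: reactants 1, products 0 (Δn_gas = -1). Expansion shifts the system toward the side with more moles of gas — to the left.
The two effects oppose each other, so the net shift — and hence the change in S₆ — cannot be determined from the given information.

cannot be determined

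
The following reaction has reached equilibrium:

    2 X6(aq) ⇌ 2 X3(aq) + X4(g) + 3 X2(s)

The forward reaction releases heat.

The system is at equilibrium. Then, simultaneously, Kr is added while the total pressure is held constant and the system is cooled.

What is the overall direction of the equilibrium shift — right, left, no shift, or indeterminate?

right

Adding inert gas at constant total pressure expands the volume and lowers every reacting partial pressure. With Δn_gas = 1 − 0 = +1, Q moves away from K toward the side with fewer gas moles, so the system shifts toward the side with more gas moles — to the right.
The forward reaction is exothermic. Lowering T favours the exothermic direction — shift to the right.
All effects act in the same direction — net shift to the right.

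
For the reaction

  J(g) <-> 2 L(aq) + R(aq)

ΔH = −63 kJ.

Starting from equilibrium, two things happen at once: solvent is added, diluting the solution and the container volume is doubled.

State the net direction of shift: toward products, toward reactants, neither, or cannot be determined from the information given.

Dilution lowers every aqueous concentration by the same factor. Δn_aq = 3 − 0 = +3, so the system shifts toward the side with more dissolved moles — to the right.
Gas moles: reactants 1, products 0 (Δn_gas = -1). Expansion shifts the system toward the side with more moles of gas — to the left.
The individual effects push in opposite directions; without quantitative information the net direction cannot be determined.

cannot be determined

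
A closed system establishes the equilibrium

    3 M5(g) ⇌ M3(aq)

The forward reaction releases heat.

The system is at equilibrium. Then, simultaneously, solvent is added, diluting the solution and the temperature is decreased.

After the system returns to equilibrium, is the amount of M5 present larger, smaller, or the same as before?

decreases

Dilution lowers every aqueous concentration by the same factor. Δn_aq = 1 − 0 = +1, so the system shifts toward the side with more dissolved moles — to the right.
The forward reaction is exothermic. Lowering T favours the exothermic direction — shift to the right.
The net shift is to the right. M5 is a reactant, so its amount decreases.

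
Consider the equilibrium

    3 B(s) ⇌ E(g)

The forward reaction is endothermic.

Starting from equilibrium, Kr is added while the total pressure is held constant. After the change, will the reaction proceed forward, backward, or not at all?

Adding inert gas at constant total pressure expands the volume and lowers every reacting partial pressure. With Δn_gas = 1 − 0 = +1, Q moves away from K toward the side with fewer gas moles, so the system shifts toward the side with more gas moles — to the right.

right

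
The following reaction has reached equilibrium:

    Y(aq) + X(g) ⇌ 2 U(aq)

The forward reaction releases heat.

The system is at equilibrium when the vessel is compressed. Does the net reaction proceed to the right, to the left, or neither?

Gas moles: reactants 1, products 0 (Δn_gas = -1). Compression shifts the system toward the side with fewer moles of gas — to the right.

right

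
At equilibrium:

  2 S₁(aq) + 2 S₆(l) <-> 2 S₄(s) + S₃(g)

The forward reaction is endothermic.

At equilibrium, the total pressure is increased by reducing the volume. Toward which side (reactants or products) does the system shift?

Gas moles: reactants 0, products 1 (Δn_gas = +1). Compression shifts the system toward the side with fewer moles of gas — to the left.

left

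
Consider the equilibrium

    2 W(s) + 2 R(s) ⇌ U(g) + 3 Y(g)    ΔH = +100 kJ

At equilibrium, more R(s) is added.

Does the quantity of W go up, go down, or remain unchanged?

unchanged

R is a pure solid; its activity is 1 regardless of amount, so Q is unaffected — no shift from this change.
No net shift occurs, so the amount of W is unchanged.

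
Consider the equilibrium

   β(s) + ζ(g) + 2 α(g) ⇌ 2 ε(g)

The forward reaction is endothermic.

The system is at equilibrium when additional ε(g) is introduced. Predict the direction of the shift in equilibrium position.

left

Adding ε (g), a product, drives the reaction to the left.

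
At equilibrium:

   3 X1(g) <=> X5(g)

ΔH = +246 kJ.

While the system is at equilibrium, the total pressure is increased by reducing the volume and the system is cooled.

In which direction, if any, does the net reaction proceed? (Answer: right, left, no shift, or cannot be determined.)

cannot be determined

Gas moles: reactants 3, products 1 (Δn_gas = -2). Compression shifts the system toward the side with fewer moles of gas — to the right.
The forward reaction is endothermic. Lowering T favours the exothermic direction — shift to the left.
The individual effects push in opposite directions; without quantitative information the net direction cannot be determined.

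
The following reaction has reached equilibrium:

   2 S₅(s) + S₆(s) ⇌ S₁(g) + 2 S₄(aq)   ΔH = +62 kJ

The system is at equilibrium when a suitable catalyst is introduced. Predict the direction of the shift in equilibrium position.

no shift

A catalyst speeds both forward and reverse rates equally; it changes neither Q nor K — no shift from this change.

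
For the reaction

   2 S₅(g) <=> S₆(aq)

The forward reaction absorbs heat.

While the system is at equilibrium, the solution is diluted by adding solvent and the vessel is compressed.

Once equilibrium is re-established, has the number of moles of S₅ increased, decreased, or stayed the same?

Dilution lowers every aqueous concentration by the same factor. Δn_aq = 1 − 0 = +1, so the system shifts toward the side with more dissolved moles — to the right.
Gas moles: reactants 2, products 0 (Δn_gas = -2). Compression shifts the system toward the side with fewer moles of gas — to the right.
The net shift is to the right. S₅ is a reactant, so its amount decreases.

decreases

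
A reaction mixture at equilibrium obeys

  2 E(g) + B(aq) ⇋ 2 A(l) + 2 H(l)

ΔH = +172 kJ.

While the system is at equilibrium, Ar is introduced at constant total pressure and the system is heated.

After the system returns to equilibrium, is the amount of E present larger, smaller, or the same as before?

cannot be determined

Adding inert gas at constant total pressure expands the volume and lowers every reacting partial pressure. With Δn_gas = 0 − 2 = -2, Q moves away from K toward the side with fewer gas moles, so the system shifts toward the side with more gas moles — to the left.
The forward reaction is endothermic. Raising T favours the endothermic direction — shift to the right.
The two effects oppose each other, so the net shift — and hence the change in E — cannot be determined from the given information.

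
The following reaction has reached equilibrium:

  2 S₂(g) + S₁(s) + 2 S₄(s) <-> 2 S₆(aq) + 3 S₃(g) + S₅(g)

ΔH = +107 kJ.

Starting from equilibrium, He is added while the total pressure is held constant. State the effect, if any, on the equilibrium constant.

unchanged

The equilibrium constant depends only on temperature. This perturbation may move the position of equilibrium, but since T is unchanged, K itself is unchanged.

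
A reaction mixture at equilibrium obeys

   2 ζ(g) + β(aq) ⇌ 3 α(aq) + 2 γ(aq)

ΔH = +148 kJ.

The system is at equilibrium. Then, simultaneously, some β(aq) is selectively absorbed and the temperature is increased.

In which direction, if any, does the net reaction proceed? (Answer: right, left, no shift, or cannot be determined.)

Removing β (aq), a reactant, drives the reaction to the left.
The forward reaction is endothermic. Raising T favours the endothermic direction — shift to the right.
The individual effects push in opposite directions; without quantitative information the net direction cannot be determined.

cannot be determined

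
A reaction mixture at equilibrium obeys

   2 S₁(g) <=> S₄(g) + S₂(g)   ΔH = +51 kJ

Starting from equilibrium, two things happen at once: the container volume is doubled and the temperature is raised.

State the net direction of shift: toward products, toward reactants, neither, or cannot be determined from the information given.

right

Gas moles: reactants 2, products 2. Δn_gas = 0, so a volume change leaves Q equal to K — no shift from this change.
The forward reaction is endothermic. Raising T favours the endothermic direction — shift to the right.
Only the nonzero effect(s) matter; the net shift is to the right.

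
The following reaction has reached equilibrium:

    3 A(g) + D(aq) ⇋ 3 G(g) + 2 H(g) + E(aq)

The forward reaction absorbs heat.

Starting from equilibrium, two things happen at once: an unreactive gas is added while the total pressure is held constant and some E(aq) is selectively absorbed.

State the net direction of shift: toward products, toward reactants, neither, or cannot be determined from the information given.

right

Adding inert gas at constant total pressure expands the volume and lowers every reacting partial pressure. With Δn_gas = 5 − 3 = +2, Q moves away from K toward the side with fewer gas moles, so the system shifts toward the side with more gas moles — to the right.
Removing E (aq), a product, drives the reaction to the right.
All effects act in the same direction — net shift to the right.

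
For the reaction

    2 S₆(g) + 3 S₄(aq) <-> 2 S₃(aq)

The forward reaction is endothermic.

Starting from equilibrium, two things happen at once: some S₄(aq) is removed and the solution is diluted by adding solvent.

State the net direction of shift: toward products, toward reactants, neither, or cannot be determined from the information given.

left

Removing S₄ (aq), a reactant, drives the reaction to the left.
Dilution lowers every aqueous concentration by the same factor. Δn_aq = 2 − 3 = -1, so the system shifts toward the side with more dissolved moles — to the left.
All effects act in the same direction — net shift to the left.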